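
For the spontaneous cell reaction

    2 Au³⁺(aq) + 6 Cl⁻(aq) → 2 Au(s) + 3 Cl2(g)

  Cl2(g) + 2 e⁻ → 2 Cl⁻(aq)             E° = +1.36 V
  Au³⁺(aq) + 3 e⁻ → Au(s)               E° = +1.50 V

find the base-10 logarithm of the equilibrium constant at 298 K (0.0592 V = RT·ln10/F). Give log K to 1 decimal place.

log K = 14.2

The Au³⁺/Au couple is reduced (cathode); E°cell = +1.50 − (+1.36) = +0.14 V with n = 6.
At equilibrium E = 0, so log K = nE°cell / 0.0592 = (6)(+0.14) / 0.0592 = 14.2.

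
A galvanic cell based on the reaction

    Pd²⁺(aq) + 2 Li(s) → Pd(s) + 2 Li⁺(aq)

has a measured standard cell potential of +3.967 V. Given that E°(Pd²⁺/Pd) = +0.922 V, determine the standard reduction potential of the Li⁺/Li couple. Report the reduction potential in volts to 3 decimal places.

−3.045 V

In the reaction as written the Pd²⁺/Pd couple is reduced (cathode) and Li⁺/Li is oxidized (anode), so E°cell = E°(Pd²⁺/Pd) − E°(Li⁺/Li).
E°(Li⁺/Li) = E°(cathode) − E°cell = +0.922 − (+3.967) = −3.045 V.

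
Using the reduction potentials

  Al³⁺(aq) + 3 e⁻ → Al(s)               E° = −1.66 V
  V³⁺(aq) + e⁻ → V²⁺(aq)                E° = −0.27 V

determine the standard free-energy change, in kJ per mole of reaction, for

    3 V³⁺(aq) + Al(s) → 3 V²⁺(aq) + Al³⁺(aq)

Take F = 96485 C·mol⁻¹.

−402 kJ/mol

In the reaction as written V³⁺(aq) is reduced, so the V³⁺/V²⁺ couple is the cathode and Al³⁺/Al is the anode.
E°cell = −0.27 − (−1.66) = +1.39 V; balancing electrons gives n = 3.
ΔG° = −nFE°cell = −(3)(96485)(+1.39) J/mol = −402 kJ/mol.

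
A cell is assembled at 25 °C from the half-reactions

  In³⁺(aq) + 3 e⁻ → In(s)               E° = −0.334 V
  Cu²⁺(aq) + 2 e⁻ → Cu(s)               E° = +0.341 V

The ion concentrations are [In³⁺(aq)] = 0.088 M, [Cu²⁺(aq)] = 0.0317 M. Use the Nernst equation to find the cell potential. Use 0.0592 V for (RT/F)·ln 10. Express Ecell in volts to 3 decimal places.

Since E°(Cu²⁺/Cu) > E°(In³⁺/In), Cu²⁺/Cu serves as the cathode.
E°cell = E°cat − E°an = +0.341 − (−0.334) = +0.675 V; n = 6.
For the overall reaction 3 Cu²⁺(aq) + 2 In(s) → 3 Cu(s) + 2 In³⁺(aq), Q = [In³⁺(aq)]^2 / [Cu²⁺(aq)]^3 = 243, giving log Q = 2.386.
By the Nernst equation, E = +0.675 − (0.0592/6)·(2.386) = +0.651 V.

+0.651 V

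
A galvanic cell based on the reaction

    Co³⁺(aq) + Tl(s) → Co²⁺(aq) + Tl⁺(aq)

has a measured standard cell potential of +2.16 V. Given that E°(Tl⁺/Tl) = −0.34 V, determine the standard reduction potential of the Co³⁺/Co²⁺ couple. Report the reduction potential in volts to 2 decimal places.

+1.82 V

In the reaction as written the Co³⁺/Co²⁺ couple is reduced (cathode) and Tl⁺/Tl is oxidized (anode), so E°cell = E°(Co³⁺/Co²⁺) − E°(Tl⁺/Tl).
E°(Co³⁺/Co²⁺) = E°cell + E°(anode) = +2.16 + (−0.34) = +1.82 V.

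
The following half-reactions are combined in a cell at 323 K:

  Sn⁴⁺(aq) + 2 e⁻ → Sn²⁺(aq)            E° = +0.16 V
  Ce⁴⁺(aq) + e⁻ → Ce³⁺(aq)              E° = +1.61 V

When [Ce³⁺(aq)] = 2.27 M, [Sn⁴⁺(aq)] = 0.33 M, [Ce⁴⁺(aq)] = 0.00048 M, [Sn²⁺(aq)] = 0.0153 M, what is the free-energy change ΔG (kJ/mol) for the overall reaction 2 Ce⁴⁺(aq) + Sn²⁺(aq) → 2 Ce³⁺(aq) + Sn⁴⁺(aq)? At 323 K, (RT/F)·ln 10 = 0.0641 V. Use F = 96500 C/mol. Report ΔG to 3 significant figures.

−226 kJ/mol

With Ce⁴⁺/Ce³⁺ reduced at the cathode, E°cell = +1.61 − (+0.16) = +1.45 V and n = 2.
Q = ([Ce³⁺(aq)]^2·[Sn⁴⁺(aq)]) / ([Ce⁴⁺(aq)]^2·[Sn²⁺(aq)]) = 4.82×10^8, so log Q = 8.683 and E = +1.45 − (0.0641/2)(8.683) = +1.1717 V.
Then ΔG = −nFE = −2 × 96500 × +1.1717 J/mol = −226 kJ/mol.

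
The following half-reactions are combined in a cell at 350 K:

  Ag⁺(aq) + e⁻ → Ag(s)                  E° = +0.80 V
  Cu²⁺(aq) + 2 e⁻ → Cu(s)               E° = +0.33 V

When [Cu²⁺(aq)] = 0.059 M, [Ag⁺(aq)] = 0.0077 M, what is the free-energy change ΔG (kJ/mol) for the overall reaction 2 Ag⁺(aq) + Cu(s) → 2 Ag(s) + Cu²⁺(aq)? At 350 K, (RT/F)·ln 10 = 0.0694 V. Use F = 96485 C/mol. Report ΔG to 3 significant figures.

−70.6 kJ/mol

E°cell = +0.80 − (+0.33) = +0.47 V; the balanced reaction transfers n = 2 electrons.
The reaction quotient is [Cu²⁺(aq)] / [Ag⁺(aq)]^2 = 995; by Nernst, E = +0.47 − (0.0694/2)(2.998) = +0.3660 V.
ΔG = −nFE = −(2)(96485)(+0.3660) J/mol = −70.6 kJ/mol.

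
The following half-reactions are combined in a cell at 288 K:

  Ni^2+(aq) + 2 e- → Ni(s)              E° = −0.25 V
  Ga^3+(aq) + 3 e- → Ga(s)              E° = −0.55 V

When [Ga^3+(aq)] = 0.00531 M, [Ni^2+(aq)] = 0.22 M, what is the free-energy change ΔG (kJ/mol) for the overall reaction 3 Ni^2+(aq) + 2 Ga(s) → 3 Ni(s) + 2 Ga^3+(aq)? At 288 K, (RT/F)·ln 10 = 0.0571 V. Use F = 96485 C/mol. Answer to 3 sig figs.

The standard cell potential is −0.25 − (−0.55) = +0.30 V, with n = 6 electrons in the balanced equation.
Q = [Ga^3+(aq)]^2 / [Ni^2+(aq)]^3 = 0.00265, so log Q = −2.577 and E = +0.30 − (0.0571/6)(−2.577) = +0.3245 V.
ΔG = −nFE = −(6)(96485)(+0.3245) J/mol = −188 kJ/mol.

−188 kJ/mol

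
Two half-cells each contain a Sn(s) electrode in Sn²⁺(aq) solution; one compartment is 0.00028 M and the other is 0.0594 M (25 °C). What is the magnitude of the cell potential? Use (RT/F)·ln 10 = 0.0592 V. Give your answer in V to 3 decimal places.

0.069 V

For a concentration cell E°cell = 0, since both electrodes use the same couple.
The compartment with the higher Sn²⁺(aq) concentration (0.0594 M) acts as the cathode; ions are reduced there and produced at the dilute (0.00028 M) anode.
With n = 2, Ecell = −(0.0592/2)·log([dilute]/[conc]) = −(0.0592/2)·log(0.00028/0.0594) = +0.069 V.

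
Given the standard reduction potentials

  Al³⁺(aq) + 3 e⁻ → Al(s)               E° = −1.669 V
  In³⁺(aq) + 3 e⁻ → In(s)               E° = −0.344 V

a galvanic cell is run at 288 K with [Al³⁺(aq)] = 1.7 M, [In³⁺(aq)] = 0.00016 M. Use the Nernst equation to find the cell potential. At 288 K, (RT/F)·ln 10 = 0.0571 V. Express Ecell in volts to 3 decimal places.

The In³⁺/In couple has the more positive E°, so it is the cathode; Al³⁺/Al is the anode.
E°cell = E°cat − E°an = −0.344 − (−1.669) = +1.325 V; n = 3.
The balanced reaction is In³⁺(aq) + Al(s) → In(s) + Al³⁺(aq), so Q = [Al³⁺(aq)] / [In³⁺(aq)] = 1.06×10^4 and log Q = 4.026.
By the Nernst equation, E = +1.325 − (0.0571/3)·(4.026) = +1.248 V.

+1.248 V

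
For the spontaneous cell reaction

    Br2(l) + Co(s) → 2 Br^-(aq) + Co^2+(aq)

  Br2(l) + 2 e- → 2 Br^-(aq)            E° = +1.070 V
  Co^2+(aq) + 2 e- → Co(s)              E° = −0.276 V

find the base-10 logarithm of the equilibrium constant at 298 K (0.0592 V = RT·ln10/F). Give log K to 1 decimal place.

The Br₂/Br⁻ couple is reduced (cathode); E°cell = +1.070 − (−0.276) = +1.346 V with n = 2.
At equilibrium E = 0, so log K = nE°cell / 0.0592 = (2)(+1.346) / 0.0592 = 45.5.

log K = 45.5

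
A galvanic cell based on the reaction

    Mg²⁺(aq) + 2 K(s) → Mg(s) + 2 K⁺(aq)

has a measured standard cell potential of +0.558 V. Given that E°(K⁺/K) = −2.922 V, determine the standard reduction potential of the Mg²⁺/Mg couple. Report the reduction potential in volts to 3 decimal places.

−2.364 V

In the reaction as written the Mg²⁺/Mg couple is reduced (cathode) and K⁺/K is oxidized (anode), so E°cell = E°(Mg²⁺/Mg) − E°(K⁺/K).
E°(Mg²⁺/Mg) = E°cell + E°(anode) = +0.558 + (−2.922) = −2.364 V.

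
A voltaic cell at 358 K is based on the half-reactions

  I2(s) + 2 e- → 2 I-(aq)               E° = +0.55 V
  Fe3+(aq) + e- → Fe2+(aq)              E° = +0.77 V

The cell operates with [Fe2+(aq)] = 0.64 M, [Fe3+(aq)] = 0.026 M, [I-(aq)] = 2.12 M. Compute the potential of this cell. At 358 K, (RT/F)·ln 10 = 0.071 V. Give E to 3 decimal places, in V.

+0.144 V

Since E°(Fe³⁺/Fe²⁺) > E°(I₂/I⁻), Fe³⁺/Fe²⁺ serves as the cathode.
E°cell = +0.77 − (+0.55) = +0.22 V, with n = 2 electrons transferred.
The balanced reaction is 2 Fe3+(aq) + 2 I-(aq) → 2 Fe2+(aq) + I2(s), so Q = [Fe2+(aq)]^2 / ([Fe3+(aq)]^2·[I-(aq)]^2) = 135 and log Q = 2.130.
E = E° − (0.071/n)·log Q = +0.22 − (0.071/2)(2.130) = +0.144 V.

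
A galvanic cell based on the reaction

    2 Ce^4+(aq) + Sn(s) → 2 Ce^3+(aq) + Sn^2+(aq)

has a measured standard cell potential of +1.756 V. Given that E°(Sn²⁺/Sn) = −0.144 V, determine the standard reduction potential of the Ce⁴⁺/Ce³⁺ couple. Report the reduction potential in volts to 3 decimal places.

In the reaction as written the Ce⁴⁺/Ce³⁺ couple is reduced (cathode) and Sn²⁺/Sn is oxidized (anode), so E°cell = E°(Ce⁴⁺/Ce³⁺) − E°(Sn²⁺/Sn).
E°(Ce⁴⁺/Ce³⁺) = E°cell + E°(anode) = +1.756 + (−0.144) = +1.612 V.

+1.612 V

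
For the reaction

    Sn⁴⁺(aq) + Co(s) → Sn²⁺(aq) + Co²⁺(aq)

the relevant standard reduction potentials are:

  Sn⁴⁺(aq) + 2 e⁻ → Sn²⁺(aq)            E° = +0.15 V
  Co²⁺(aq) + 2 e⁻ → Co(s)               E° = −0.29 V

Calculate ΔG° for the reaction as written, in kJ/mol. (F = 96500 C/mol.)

−84.9 kJ/mol

In the reaction as written Sn⁴⁺(aq) is reduced, so the Sn⁴⁺/Sn²⁺ couple is the cathode and Co²⁺/Co is the anode.
E°cell = +0.15 − (−0.29) = +0.44 V; balancing electrons gives n = 2.
ΔG° = −nFE°cell = −(2)(96500)(+0.44) J/mol = −84.9 kJ/mol.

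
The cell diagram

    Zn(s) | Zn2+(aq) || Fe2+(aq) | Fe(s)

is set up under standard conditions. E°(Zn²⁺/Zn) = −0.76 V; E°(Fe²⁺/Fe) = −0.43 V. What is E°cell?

By convention the left-hand electrode in cell notation is the anode (oxidation) and the right-hand electrode is the cathode (reduction).
E°cell = E°(right) − E°(left) = −0.43 − (−0.76) = +0.33 V.

+0.33 V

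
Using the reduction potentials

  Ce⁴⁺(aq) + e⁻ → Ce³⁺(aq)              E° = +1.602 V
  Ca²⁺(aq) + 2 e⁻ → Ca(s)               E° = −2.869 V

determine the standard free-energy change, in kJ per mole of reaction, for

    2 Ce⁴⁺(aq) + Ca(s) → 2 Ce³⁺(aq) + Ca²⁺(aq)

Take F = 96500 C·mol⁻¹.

−863 kJ/mol

In the reaction as written Ce⁴⁺(aq) is reduced, so the Ce⁴⁺/Ce³⁺ couple is the cathode and Ca²⁺/Ca is the anode.
E°cell = +1.602 − (−2.869) = +4.471 V; balancing electrons gives n = 2.
ΔG° = −nFE°cell = −(2)(96500)(+4.471) J/mol = −863 kJ/mol.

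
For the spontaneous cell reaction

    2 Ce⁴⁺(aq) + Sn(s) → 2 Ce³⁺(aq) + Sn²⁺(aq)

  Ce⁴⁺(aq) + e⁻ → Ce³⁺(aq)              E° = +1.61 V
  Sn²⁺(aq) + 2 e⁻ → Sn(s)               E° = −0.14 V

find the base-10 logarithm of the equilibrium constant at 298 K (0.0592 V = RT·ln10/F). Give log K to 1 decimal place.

The Ce⁴⁺/Ce³⁺ couple is reduced (cathode); E°cell = +1.61 − (−0.14) = +1.75 V with n = 2.
At equilibrium E = 0, so log K = nE°cell / 0.0592 = (2)(+1.75) / 0.0592 = 59.1.

log K = 59.1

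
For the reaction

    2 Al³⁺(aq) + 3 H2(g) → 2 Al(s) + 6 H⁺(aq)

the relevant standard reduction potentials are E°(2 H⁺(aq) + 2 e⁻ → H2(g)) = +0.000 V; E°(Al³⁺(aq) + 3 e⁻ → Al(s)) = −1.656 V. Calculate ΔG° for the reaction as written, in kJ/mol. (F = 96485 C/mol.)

+959 kJ/mol

In the reaction as written Al³⁺(aq) is reduced, so the Al³⁺/Al couple is the cathode and 2H⁺/H₂ is the anode.
E°cell = −1.656 − (+0.000) = −1.656 V; balancing electrons gives n = 6.
ΔG° = −nFE°cell = −(6)(96485)(−1.656) J/mol = +959 kJ/mol.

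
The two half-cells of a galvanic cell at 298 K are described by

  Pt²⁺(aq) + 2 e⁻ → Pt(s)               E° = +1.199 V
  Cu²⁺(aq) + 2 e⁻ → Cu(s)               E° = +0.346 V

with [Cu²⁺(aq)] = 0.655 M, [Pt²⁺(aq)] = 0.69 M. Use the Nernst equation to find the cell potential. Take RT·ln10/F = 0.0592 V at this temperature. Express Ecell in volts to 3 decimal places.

Since E°(Pt²⁺/Pt) > E°(Cu²⁺/Cu), Pt²⁺/Pt serves as the cathode.
The standard potential is +1.199 − (+0.346) = +0.853 V and the balanced reaction transfers n = 2 electrons.
For the overall reaction Pt²⁺(aq) + Cu(s) → Pt(s) + Cu²⁺(aq), Q = [Cu²⁺(aq)] / [Pt²⁺(aq)] = 0.949, giving log Q = −0.023.
Applying E = E° − (RT ln10/nF)·log Q gives +0.853 − (0.0592/2)(−0.023) = +0.854 V.

+0.854 V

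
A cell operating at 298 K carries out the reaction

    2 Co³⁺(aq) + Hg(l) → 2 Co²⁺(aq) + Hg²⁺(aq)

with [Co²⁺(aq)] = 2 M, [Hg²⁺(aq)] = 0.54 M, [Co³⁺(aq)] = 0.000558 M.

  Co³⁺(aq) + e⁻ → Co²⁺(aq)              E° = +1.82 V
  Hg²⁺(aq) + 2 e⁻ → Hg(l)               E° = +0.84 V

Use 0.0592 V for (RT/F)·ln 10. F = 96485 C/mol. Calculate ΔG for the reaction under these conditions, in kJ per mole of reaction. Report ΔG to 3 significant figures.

With Co³⁺/Co²⁺ reduced at the cathode, E°cell = +1.82 − (+0.84) = +0.98 V and n = 2.
Q = ([Co²⁺(aq)]^2·[Hg²⁺(aq)]) / [Co³⁺(aq)]^2 = 6.94×10^6, so log Q = 6.841 and E = +0.98 − (0.0592/2)(6.841) = +0.7775 V.
ΔG = −nFE = −(2)(96485)(+0.7775) J/mol = −150 kJ/mol.

−150 kJ/mol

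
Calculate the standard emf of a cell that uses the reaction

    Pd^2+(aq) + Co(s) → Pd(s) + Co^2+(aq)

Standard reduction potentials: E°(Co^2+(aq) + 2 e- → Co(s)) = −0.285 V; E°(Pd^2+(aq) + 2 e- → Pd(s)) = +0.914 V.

Pd^2+(aq) gains electrons, so the Pd²⁺/Pd couple is the cathode; the Co²⁺/Co couple is the anode.
E°cell = E°(cathode) − E°(anode) = +0.914 − (−0.285) = +1.199 V.
The positive value indicates the reaction is spontaneous as written.

+1.199 V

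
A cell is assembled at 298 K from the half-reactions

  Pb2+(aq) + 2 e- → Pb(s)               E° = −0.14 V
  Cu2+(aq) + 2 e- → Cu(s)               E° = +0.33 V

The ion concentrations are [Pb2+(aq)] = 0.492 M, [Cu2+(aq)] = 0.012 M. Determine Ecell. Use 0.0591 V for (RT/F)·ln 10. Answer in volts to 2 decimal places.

+0.42 V

The Cu²⁺/Cu couple has the more positive E°, so it is the cathode; Pb²⁺/Pb is the anode.
The standard potential is +0.33 − (−0.14) = +0.47 V and the balanced reaction transfers n = 2 electrons.
Balancing gives Cu2+(aq) + Pb(s) → Cu(s) + Pb2+(aq); hence Q = [Pb2+(aq)] / [Cu2+(aq)] = 41 (log Q = 1.613).
E = E° − (0.0591/n)·log Q = +0.47 − (0.0591/2)(1.613) = +0.42 V.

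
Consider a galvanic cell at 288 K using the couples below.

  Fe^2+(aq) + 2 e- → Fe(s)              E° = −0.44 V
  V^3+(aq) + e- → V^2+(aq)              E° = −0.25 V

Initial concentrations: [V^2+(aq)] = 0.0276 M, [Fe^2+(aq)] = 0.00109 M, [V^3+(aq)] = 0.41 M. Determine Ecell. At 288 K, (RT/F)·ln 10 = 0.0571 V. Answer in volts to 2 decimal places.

V³⁺/V²⁺ is reduced (cathode, E° = −0.25 V) and Fe²⁺/Fe is oxidized (anode).
E°cell = −0.25 − (−0.44) = +0.19 V, with n = 2 electrons transferred.
The balanced reaction is 2 V^3+(aq) + Fe(s) → 2 V^2+(aq) + Fe^2+(aq), so Q = ([V^2+(aq)]^2·[Fe^2+(aq)]) / [V^3+(aq)]^2 = 4.94×10^−6 and log Q = −5.306.
E = E° − (0.0571/n)·log Q = +0.19 − (0.0571/2)(−5.306) = +0.34 V.

+0.34 V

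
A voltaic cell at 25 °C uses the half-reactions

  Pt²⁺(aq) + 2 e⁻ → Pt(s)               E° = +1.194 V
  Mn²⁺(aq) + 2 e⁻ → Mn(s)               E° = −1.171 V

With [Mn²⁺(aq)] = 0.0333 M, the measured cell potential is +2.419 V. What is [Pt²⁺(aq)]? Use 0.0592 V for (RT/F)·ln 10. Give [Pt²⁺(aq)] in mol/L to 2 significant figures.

With Pt²⁺/Pt at the cathode and Mn²⁺/Mn at the anode, E°cell = +1.194 − (−1.171) = +2.365 V (n = 2).
From the Nernst equation, log Q = n(E° − E)/0.0592 = 2·(+2.365 − (+2.419))/0.0592 = −1.824.
The balanced reaction is Pt²⁺(aq) + Mn(s) → Pt(s) + Mn²⁺(aq), so Q = [Mn²⁺(aq)] / [Pt²⁺(aq)].
Substituting the known concentrations and solving, log [Pt²⁺(aq)] = 0.346 and [Pt²⁺(aq)] = 2.2 M.

2.2 M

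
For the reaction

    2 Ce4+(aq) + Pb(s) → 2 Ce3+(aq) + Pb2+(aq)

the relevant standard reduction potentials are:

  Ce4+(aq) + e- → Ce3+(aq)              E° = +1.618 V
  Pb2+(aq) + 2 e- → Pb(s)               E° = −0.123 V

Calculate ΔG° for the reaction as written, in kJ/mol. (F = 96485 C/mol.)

−336 kJ/mol

In the reaction as written Ce4+(aq) is reduced, so the Ce⁴⁺/Ce³⁺ couple is the cathode and Pb²⁺/Pb is the anode.
E°cell = +1.618 − (−0.123) = +1.741 V; balancing electrons gives n = 2.
ΔG° = −nFE°cell = −(2)(96485)(+1.741) J/mol = −336 kJ/mol.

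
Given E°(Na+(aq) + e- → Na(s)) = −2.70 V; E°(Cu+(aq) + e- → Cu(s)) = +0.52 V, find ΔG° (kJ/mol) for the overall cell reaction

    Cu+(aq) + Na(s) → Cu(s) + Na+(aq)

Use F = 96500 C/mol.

−311 kJ/mol

In the reaction as written Cu+(aq) is reduced, so the Cu⁺/Cu couple is the cathode and Na⁺/Na is the anode.
E°cell = +0.52 − (−2.70) = +3.22 V; balancing electrons gives n = 1.
ΔG° = −nFE°cell = −(1)(96500)(+3.22) J/mol = −311 kJ/mol.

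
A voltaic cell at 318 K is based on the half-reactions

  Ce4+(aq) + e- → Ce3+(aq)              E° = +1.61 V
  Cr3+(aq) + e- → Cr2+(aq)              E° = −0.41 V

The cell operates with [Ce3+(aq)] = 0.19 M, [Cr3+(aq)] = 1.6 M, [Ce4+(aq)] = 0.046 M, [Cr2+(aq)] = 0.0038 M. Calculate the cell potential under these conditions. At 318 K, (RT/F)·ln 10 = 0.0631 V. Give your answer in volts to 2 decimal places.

Since E°(Ce⁴⁺/Ce³⁺) > E°(Cr³⁺/Cr²⁺), Ce⁴⁺/Ce³⁺ serves as the cathode.
E°cell = +1.61 − (−0.41) = +2.02 V, with n = 1 electron transferred.
The balanced reaction is Ce4+(aq) + Cr2+(aq) → Ce3+(aq) + Cr3+(aq), so Q = ([Ce3+(aq)]·[Cr3+(aq)]) / ([Ce4+(aq)]·[Cr2+(aq)]) = 1.74×10^3 and log Q = 3.240.
Applying E = E° − (RT ln10/nF)·log Q gives +2.02 − (0.0631/1)(3.240) = +1.82 V.

+1.82 V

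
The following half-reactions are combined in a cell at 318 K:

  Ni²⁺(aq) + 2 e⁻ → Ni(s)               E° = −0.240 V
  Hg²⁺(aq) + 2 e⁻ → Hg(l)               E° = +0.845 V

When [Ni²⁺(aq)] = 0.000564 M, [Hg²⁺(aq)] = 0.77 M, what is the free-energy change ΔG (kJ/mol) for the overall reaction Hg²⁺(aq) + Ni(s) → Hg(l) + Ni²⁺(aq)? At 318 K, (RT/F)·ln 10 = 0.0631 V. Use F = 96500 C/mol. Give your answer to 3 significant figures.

With Hg²⁺/Hg reduced at the cathode, E°cell = +0.845 − (−0.240) = +1.085 V and n = 2.
Q = [Ni²⁺(aq)] / [Hg²⁺(aq)] = 0.000732, so log Q = −3.135 and E = +1.085 − (0.0631/2)(−3.135) = +1.1839 V.
ΔG = −nFE = −(2)(96500)(+1.1839) J/mol = −228 kJ/mol.

−228 kJ/mol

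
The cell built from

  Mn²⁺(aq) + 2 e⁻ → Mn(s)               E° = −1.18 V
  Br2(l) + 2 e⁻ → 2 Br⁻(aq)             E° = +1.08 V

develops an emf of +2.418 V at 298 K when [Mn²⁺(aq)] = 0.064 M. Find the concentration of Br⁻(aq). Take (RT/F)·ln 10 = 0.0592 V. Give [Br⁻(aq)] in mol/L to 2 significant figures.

With Br₂/Br⁻ at the cathode and Mn²⁺/Mn at the anode, E°cell = +1.08 − (−1.18) = +2.26 V (n = 2).
Since E = E° − (0.0592/n)·log Q, log Q = n(E° − E)/0.0592 = −5.338.
For Br2(l) + Mn(s) → 2 Br⁻(aq) + Mn²⁺(aq), the reaction quotient is Q = [Br⁻(aq)]^2·[Mn²⁺(aq)].
Isolating [Br⁻(aq)] in Q = 10^{−5.338} yields log [Br⁻(aq)] = −2.072, i.e. 0.0085 M.

0.0085 M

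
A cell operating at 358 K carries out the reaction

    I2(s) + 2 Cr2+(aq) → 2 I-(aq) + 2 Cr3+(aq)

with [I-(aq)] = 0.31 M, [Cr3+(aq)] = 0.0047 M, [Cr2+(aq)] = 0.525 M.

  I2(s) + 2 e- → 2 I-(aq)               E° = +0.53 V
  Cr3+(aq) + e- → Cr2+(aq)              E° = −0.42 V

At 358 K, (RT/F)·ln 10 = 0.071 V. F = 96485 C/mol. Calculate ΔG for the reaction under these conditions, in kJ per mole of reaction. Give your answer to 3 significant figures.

With I₂/I⁻ reduced at the cathode, E°cell = +0.53 − (−0.42) = +0.95 V and n = 2.
Q = ([I-(aq)]^2·[Cr3+(aq)]^2) / [Cr2+(aq)]^2 = 7.7×10^−6, so log Q = −5.113 and E = +0.95 − (0.071/2)(−5.113) = +1.1315 V.
Then ΔG = −nFE = −2 × 96485 × +1.1315 J/mol = −218 kJ/mol.

−218 kJ/mol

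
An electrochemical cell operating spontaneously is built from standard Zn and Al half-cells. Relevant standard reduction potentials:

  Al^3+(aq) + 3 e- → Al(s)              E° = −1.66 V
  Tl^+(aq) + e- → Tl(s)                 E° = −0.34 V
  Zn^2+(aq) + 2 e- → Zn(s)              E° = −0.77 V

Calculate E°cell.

The Zn²⁺/Zn couple has the higher E°, so Zn ion is reduced (cathode) and Al is oxidized (anode).
E°cell = E°(cathode) − E°(anode) = −0.77 − (−1.66) = +0.89 V.

+0.89 V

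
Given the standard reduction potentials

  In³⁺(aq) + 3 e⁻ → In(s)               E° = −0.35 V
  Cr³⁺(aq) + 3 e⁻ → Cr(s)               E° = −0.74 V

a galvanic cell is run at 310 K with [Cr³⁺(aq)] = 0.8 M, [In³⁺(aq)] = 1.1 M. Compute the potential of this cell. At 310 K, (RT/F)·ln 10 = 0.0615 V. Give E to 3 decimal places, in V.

The In³⁺/In couple has the more positive E°, so it is the cathode; Cr³⁺/Cr is the anode.
E°cell = E°cat − E°an = −0.35 − (−0.74) = +0.39 V; n = 3.
Balancing gives In³⁺(aq) + Cr(s) → In(s) + Cr³⁺(aq); hence Q = [Cr³⁺(aq)] / [In³⁺(aq)] = 0.727 (log Q = −0.138).
By the Nernst equation, E = +0.39 − (0.0615/3)·(−0.138) = +0.393 V.

+0.393 V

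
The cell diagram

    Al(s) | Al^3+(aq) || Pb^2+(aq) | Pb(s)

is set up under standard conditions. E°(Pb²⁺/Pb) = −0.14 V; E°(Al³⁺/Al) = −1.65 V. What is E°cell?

By convention the left-hand electrode in cell notation is the anode (oxidation) and the right-hand electrode is the cathode (reduction).
E°cell = E°(right) − E°(left) = −0.14 − (−1.65) = +1.51 V.

+1.51 V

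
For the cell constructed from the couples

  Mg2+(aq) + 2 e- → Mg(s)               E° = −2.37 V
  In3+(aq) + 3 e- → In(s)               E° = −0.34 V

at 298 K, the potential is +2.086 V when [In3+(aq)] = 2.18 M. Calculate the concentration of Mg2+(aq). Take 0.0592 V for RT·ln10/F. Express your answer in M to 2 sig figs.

The In³⁺/In couple has the larger reduction potential, so it is the cathode: E°cell = −0.34 − (−2.37) = +2.03 V and n = 6.
Rearranging E = E° − (0.0592/n)·log Q gives log Q = 6(+2.03 − (+2.086))/0.0592 = −5.676.
The balanced reaction is 2 In3+(aq) + 3 Mg(s) → 2 In(s) + 3 Mg2+(aq), so Q = [Mg2+(aq)]^3 / [In3+(aq)]^2.
Substituting the known concentrations and solving, log [Mg2+(aq)] = −1.666 and [Mg2+(aq)] = 0.022 M.

0.022 M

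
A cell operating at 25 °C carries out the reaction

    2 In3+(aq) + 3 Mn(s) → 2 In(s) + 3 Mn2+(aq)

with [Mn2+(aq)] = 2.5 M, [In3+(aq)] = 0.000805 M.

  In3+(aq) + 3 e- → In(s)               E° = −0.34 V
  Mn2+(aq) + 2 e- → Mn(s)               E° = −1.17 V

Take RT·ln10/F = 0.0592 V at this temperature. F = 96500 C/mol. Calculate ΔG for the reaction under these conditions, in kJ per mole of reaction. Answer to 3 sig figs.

With In³⁺/In reduced at the cathode, E°cell = −0.34 − (−1.17) = +0.83 V and n = 6.
The reaction quotient is [Mn2+(aq)]^3 / [In3+(aq)]^2 = 2.41×10^7; by Nernst, E = +0.83 − (0.0592/6)(7.382) = +0.7572 V.
ΔG = −nFE = −(6)(96500)(+0.7572) J/mol = −438 kJ/mol.

−438 kJ/mol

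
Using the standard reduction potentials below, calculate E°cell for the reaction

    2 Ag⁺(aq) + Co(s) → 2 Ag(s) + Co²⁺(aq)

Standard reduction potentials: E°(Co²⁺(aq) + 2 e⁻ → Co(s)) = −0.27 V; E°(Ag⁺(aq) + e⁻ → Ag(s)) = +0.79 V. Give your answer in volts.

In the reaction as written, Ag⁺(aq) is reduced (cathode) and Co²⁺(aq) is produced by oxidation at the anode.
E°cell = E°(cathode) − E°(anode) = +0.79 − (−0.27) = +1.06 V.

+1.06 V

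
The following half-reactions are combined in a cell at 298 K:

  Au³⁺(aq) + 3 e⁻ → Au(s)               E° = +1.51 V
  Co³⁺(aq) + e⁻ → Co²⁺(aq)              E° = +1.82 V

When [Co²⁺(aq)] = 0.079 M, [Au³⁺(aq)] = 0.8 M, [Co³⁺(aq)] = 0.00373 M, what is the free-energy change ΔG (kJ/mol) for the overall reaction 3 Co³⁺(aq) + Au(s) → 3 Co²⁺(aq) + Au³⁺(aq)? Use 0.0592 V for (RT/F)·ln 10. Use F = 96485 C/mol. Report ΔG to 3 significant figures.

−67.6 kJ/mol

With Co³⁺/Co²⁺ reduced at the cathode, E°cell = +1.82 − (+1.51) = +0.31 V and n = 3.
Here Q = ([Co²⁺(aq)]^3·[Au³⁺(aq)]) / [Co³⁺(aq)]^3 = 7.6×10^3 (log Q = 3.881), giving E = +0.31 − (0.0592/3)·(3.881) = +0.2334 V.
Finally ΔG = −nFE = −(3)(96485 C/mol)(+0.2334 V) = −67.6 kJ/mol.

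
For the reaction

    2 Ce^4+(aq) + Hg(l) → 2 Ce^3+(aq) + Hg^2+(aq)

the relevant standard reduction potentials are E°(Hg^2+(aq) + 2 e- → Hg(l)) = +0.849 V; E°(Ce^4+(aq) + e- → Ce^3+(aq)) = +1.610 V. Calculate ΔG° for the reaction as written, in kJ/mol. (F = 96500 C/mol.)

In the reaction as written Ce^4+(aq) is reduced, so the Ce⁴⁺/Ce³⁺ couple is the cathode and Hg²⁺/Hg is the anode.
E°cell = +1.610 − (+0.849) = +0.761 V; balancing electrons gives n = 2.
ΔG° = −nFE°cell = −(2)(96500)(+0.761) J/mol = −147 kJ/mol.

−147 kJ/mol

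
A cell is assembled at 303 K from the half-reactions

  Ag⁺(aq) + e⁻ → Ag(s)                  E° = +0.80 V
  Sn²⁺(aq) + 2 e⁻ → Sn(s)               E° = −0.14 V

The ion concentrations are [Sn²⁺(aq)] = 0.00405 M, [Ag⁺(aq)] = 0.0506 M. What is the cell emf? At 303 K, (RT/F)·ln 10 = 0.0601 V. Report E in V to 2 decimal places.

+0.93 V

Ag⁺/Ag is reduced (cathode, E° = +0.80 V) and Sn²⁺/Sn is oxidized (anode).
The standard potential is +0.80 − (−0.14) = +0.94 V and the balanced reaction transfers n = 2 electrons.
For the overall reaction 2 Ag⁺(aq) + Sn(s) → 2 Ag(s) + Sn²⁺(aq), Q = [Sn²⁺(aq)] / [Ag⁺(aq)]^2 = 1.58, giving log Q = 0.199.
Applying E = E° − (RT ln10/nF)·log Q gives +0.94 − (0.0601/2)(0.199) = +0.93 V.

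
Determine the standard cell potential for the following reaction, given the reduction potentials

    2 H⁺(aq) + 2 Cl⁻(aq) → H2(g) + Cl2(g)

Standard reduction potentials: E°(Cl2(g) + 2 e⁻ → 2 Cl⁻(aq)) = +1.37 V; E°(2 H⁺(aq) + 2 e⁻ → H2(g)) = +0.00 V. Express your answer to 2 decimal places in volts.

−1.37 V

In the reaction as written, H⁺(aq) is reduced (cathode) and Cl2(g) is produced by oxidation at the anode.
E°cell = E°(cathode) − E°(anode) = +0.00 − (+1.37) = −1.37 V.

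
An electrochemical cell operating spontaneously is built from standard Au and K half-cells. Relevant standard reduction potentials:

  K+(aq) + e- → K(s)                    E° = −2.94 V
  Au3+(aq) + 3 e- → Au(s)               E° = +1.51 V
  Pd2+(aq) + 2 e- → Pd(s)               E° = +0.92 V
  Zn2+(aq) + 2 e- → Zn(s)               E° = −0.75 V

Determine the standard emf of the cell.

+4.45 V

Of the two couples in this cell, the one with the more positive reduction potential is reduced at the cathode: here that is Au³⁺/Au (+1.51 V); K⁺/K (−2.94 V) is the anode.
E°cell = E°(cathode) − E°(anode) = +1.51 − (−2.94) = +4.45 V.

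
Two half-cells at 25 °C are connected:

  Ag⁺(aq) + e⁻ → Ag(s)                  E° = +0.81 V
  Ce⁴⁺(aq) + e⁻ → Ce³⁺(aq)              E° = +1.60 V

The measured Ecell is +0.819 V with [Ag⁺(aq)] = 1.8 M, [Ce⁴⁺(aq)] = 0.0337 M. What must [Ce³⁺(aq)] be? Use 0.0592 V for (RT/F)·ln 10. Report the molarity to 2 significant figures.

With Ce⁴⁺/Ce³⁺ at the cathode and Ag⁺/Ag at the anode, E°cell = +1.60 − (+0.81) = +0.79 V (n = 1).
From the Nernst equation, log Q = n(E° − E)/0.0592 = 1·(+0.79 − (+0.819))/0.0592 = −0.490.
Balancing electrons gives Ce⁴⁺(aq) + Ag(s) → Ce³⁺(aq) + Ag⁺(aq); thus Q = ([Ce³⁺(aq)]·[Ag⁺(aq)]) / [Ce⁴⁺(aq)].
Solving for the unknown gives log [Ce³⁺(aq)] = −2.218, so [Ce³⁺(aq)] ≈ 0.0061 M.

0.0061 M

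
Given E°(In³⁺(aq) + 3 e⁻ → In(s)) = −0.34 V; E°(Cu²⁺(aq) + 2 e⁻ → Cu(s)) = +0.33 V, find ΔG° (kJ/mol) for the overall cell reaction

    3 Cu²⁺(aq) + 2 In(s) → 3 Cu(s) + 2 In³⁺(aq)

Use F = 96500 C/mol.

−388 kJ/mol

In the reaction as written Cu²⁺(aq) is reduced, so the Cu²⁺/Cu couple is the cathode and In³⁺/In is the anode.
E°cell = +0.33 − (−0.34) = +0.67 V; balancing electrons gives n = 6.
ΔG° = −nFE°cell = −(6)(96500)(+0.67) J/mol = −388 kJ/mol.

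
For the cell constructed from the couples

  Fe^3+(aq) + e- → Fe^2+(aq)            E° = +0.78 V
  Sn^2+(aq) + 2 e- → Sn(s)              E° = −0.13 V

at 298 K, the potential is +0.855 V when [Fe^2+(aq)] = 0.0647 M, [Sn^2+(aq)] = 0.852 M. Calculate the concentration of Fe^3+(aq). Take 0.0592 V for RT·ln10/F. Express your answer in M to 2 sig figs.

With Fe³⁺/Fe²⁺ at the cathode and Sn²⁺/Sn at the anode, E°cell = +0.78 − (−0.13) = +0.91 V (n = 2).
Since E = E° − (0.0592/n)·log Q, log Q = n(E° − E)/0.0592 = 1.858.
The balanced reaction is 2 Fe^3+(aq) + Sn(s) → 2 Fe^2+(aq) + Sn^2+(aq), so Q = ([Fe^2+(aq)]^2·[Sn^2+(aq)]) / [Fe^3+(aq)]^2.
Isolating [Fe^3+(aq)] in Q = 10^{1.858} yields log [Fe^3+(aq)] = −2.153, i.e. 0.0070 M.

0.0070 M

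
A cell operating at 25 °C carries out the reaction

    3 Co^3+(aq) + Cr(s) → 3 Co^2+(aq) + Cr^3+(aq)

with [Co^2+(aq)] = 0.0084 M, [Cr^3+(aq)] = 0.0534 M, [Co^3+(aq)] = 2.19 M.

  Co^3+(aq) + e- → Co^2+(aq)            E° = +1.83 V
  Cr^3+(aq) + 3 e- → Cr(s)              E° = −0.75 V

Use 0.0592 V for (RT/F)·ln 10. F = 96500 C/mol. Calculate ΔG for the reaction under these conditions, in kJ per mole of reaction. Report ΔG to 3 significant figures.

−796 kJ/mol

The standard cell potential is +1.83 − (−0.75) = +2.58 V, with n = 3 electrons in the balanced equation.
The reaction quotient is ([Co^2+(aq)]^3·[Cr^3+(aq)]) / [Co^3+(aq)]^3 = 3.01×10^−9; by Nernst, E = +2.58 − (0.0592/3)(−8.521) = +2.7481 V.
Finally ΔG = −nFE = −(3)(96500 C/mol)(+2.7481 V) = −796 kJ/mol.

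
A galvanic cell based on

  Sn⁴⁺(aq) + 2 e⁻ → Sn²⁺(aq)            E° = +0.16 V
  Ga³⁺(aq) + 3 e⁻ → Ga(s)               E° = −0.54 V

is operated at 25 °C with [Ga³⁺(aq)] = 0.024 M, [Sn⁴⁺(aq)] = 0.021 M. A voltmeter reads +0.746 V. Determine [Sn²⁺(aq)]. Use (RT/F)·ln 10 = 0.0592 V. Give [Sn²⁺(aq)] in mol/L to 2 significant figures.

The Sn⁴⁺/Sn²⁺ couple has the larger reduction potential, so it is the cathode: E°cell = +0.16 − (−0.54) = +0.70 V and n = 6.
From the Nernst equation, log Q = n(E° − E)/0.0592 = 6·(+0.70 − (+0.746))/0.0592 = −4.662.
For 3 Sn⁴⁺(aq) + 2 Ga(s) → 3 Sn²⁺(aq) + 2 Ga³⁺(aq), the reaction quotient is Q = ([Sn²⁺(aq)]^3·[Ga³⁺(aq)]^2) / [Sn⁴⁺(aq)]^3.
Substituting the known concentrations and solving, log [Sn²⁺(aq)] = −2.152 and [Sn²⁺(aq)] = 0.0070 M.

0.0070 M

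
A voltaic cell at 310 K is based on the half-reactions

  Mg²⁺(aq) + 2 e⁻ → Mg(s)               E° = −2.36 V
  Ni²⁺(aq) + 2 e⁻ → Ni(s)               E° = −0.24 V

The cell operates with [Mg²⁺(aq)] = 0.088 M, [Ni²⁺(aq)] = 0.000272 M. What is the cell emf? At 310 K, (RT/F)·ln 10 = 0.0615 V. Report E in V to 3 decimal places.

Since E°(Ni²⁺/Ni) > E°(Mg²⁺/Mg), Ni²⁺/Ni serves as the cathode.
E°cell = E°cat − E°an = −0.24 − (−2.36) = +2.12 V; n = 2.
For the overall reaction Ni²⁺(aq) + Mg(s) → Ni(s) + Mg²⁺(aq), Q = [Mg²⁺(aq)] / [Ni²⁺(aq)] = 324, giving log Q = 2.510.
By the Nernst equation, E = +2.12 − (0.0615/2)·(2.510) = +2.043 V.

+2.043 V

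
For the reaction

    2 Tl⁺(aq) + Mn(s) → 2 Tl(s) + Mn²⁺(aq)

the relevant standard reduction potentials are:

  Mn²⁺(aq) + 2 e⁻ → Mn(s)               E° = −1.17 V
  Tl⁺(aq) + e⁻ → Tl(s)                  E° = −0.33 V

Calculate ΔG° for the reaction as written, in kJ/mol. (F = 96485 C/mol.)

In the reaction as written Tl⁺(aq) is reduced, so the Tl⁺/Tl couple is the cathode and Mn²⁺/Mn is the anode.
E°cell = −0.33 − (−1.17) = +0.84 V; balancing electrons gives n = 2.
ΔG° = −nFE°cell = −(2)(96485)(+0.84) J/mol = −162 kJ/mol.

−162 kJ/mol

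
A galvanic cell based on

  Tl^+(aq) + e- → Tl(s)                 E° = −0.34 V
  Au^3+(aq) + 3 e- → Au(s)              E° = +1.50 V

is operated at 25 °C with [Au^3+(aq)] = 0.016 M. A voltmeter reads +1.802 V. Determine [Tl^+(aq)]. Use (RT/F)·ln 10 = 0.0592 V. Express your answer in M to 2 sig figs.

1.1 M

Au³⁺/Au is the cathode (higher E°); E°cell = +1.50 − (−0.34) = +1.84 V with n = 3.
Since E = E° − (0.0592/n)·log Q, log Q = n(E° − E)/0.0592 = 1.926.
The balanced reaction is Au^3+(aq) + 3 Tl(s) → Au(s) + 3 Tl^+(aq), so Q = [Tl^+(aq)]^3 / [Au^3+(aq)].
Solving for the unknown gives log [Tl^+(aq)] = 0.043, so [Tl^+(aq)] ≈ 1.1 M.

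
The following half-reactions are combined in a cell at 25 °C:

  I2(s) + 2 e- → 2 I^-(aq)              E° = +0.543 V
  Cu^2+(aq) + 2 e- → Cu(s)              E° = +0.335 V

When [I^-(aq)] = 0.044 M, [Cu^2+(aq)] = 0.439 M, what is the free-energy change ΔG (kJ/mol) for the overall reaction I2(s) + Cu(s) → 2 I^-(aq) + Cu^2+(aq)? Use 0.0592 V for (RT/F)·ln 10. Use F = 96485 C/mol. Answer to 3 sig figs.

−57.7 kJ/mol

With I₂/I⁻ reduced at the cathode, E°cell = +0.543 − (+0.335) = +0.208 V and n = 2.
Q = [I^-(aq)]^2·[Cu^2+(aq)] = 0.00085, so log Q = −3.071 and E = +0.208 − (0.0592/2)(−3.071) = +0.2989 V.
ΔG = −nFE = −(2)(96485)(+0.2989) J/mol = −57.7 kJ/mol.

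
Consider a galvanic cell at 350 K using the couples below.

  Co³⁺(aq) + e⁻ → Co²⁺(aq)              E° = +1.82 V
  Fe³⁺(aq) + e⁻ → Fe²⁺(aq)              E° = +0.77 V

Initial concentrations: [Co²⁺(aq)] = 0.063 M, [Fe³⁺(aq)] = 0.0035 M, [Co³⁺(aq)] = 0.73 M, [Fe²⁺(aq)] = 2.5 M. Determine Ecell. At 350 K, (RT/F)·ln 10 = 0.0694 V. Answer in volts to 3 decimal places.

+1.322 V

Co³⁺/Co²⁺ is reduced (cathode, E° = +1.82 V) and Fe³⁺/Fe²⁺ is oxidized (anode).
E°cell = +1.82 − (+0.77) = +1.05 V, with n = 1 electron transferred.
For the overall reaction Co³⁺(aq) + Fe²⁺(aq) → Co²⁺(aq) + Fe³⁺(aq), Q = ([Co²⁺(aq)]·[Fe³⁺(aq)]) / ([Co³⁺(aq)]·[Fe²⁺(aq)]) = 0.000121, giving log Q = −3.918.
E = E° − (0.0694/n)·log Q = +1.05 − (0.0694/1)(−3.918) = +1.322 V.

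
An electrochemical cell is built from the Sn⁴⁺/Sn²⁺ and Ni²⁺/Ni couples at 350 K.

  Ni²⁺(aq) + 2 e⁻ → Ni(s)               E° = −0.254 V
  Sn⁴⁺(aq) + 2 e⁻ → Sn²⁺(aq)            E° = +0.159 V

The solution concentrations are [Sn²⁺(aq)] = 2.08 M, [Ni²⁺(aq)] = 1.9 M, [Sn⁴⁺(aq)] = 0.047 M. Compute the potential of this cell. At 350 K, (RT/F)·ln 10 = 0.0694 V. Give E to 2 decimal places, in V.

Since E°(Sn⁴⁺/Sn²⁺) > E°(Ni²⁺/Ni), Sn⁴⁺/Sn²⁺ serves as the cathode.
E°cell = +0.159 − (−0.254) = +0.413 V, with n = 2 electrons transferred.
The balanced reaction is Sn⁴⁺(aq) + Ni(s) → Sn²⁺(aq) + Ni²⁺(aq), so Q = ([Sn²⁺(aq)]·[Ni²⁺(aq)]) / [Sn⁴⁺(aq)] = 84.1 and log Q = 1.925.
Applying E = E° − (RT ln10/nF)·log Q gives +0.413 − (0.0694/2)(1.925) = +0.35 V.

+0.35 V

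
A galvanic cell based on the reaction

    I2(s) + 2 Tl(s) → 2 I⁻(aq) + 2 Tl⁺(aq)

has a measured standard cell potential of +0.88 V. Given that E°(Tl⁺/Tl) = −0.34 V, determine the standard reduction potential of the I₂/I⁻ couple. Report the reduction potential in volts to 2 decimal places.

In the reaction as written the I₂/I⁻ couple is reduced (cathode) and Tl⁺/Tl is oxidized (anode), so E°cell = E°(I₂/I⁻) − E°(Tl⁺/Tl).
E°(I₂/I⁻) = E°cell + E°(anode) = +0.88 + (−0.34) = +0.54 V.

+0.54 V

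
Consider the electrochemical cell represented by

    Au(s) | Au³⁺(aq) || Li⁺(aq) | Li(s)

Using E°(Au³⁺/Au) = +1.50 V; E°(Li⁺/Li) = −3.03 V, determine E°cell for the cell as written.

By convention the left-hand electrode in cell notation is the anode (oxidation) and the right-hand electrode is the cathode (reduction).
E°cell = E°(right) − E°(left) = −3.03 − (+1.50) = −4.53 V.
The negative sign shows that, as written, the cell would require an external voltage to drive the reaction.

−4.53 V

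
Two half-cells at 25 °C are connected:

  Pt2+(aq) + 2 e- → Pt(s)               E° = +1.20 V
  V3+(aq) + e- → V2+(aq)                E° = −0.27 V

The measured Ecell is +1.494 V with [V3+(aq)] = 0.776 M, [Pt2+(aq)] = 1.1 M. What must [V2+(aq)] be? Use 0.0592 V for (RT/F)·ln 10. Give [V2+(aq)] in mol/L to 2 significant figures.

1.9 M

With Pt²⁺/Pt at the cathode and V³⁺/V²⁺ at the anode, E°cell = +1.20 − (−0.27) = +1.47 V (n = 2).
From the Nernst equation, log Q = n(E° − E)/0.0592 = 2·(+1.47 − (+1.494))/0.0592 = −0.811.
The balanced reaction is Pt2+(aq) + 2 V2+(aq) → Pt(s) + 2 V3+(aq), so Q = [V3+(aq)]^2 / ([Pt2+(aq)]·[V2+(aq)]^2).
Solving for the unknown gives log [V2+(aq)] = 0.275, so [V2+(aq)] ≈ 1.9 M.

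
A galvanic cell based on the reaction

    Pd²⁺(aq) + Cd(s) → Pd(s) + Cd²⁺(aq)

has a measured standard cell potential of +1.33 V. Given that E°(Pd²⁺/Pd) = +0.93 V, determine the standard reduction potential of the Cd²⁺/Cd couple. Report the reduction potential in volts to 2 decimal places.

In the reaction as written the Pd²⁺/Pd couple is reduced (cathode) and Cd²⁺/Cd is oxidized (anode), so E°cell = E°(Pd²⁺/Pd) − E°(Cd²⁺/Cd).
E°(Cd²⁺/Cd) = E°(cathode) − E°cell = +0.93 − (+1.33) = −0.40 V.

−0.40 V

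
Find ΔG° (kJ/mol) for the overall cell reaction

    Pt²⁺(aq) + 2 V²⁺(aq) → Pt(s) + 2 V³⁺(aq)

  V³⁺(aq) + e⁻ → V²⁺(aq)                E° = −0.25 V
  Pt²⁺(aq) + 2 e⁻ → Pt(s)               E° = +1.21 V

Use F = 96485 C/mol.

−282 kJ/mol

In the reaction as written Pt²⁺(aq) is reduced, so the Pt²⁺/Pt couple is the cathode and V³⁺/V²⁺ is the anode.
E°cell = +1.21 − (−0.25) = +1.46 V; balancing electrons gives n = 2.
ΔG° = −nFE°cell = −(2)(96485)(+1.46) J/mol = −282 kJ/mol.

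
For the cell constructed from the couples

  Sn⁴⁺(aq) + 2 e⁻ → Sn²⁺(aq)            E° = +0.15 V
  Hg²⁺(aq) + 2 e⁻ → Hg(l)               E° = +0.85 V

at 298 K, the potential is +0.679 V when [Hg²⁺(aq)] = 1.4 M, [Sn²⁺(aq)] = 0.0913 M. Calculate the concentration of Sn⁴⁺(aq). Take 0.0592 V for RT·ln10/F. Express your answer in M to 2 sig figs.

The Hg²⁺/Hg couple has the larger reduction potential, so it is the cathode: E°cell = +0.85 − (+0.15) = +0.70 V and n = 2.
From the Nernst equation, log Q = n(E° − E)/0.0592 = 2·(+0.70 − (+0.679))/0.0592 = 0.709.
Balancing electrons gives Hg²⁺(aq) + Sn²⁺(aq) → Hg(l) + Sn⁴⁺(aq); thus Q = [Sn⁴⁺(aq)] / ([Hg²⁺(aq)]·[Sn²⁺(aq)]).
Isolating [Sn⁴⁺(aq)] in Q = 10^{0.709} yields log [Sn⁴⁺(aq)] = −0.184, i.e. 0.65 M.

0.65 M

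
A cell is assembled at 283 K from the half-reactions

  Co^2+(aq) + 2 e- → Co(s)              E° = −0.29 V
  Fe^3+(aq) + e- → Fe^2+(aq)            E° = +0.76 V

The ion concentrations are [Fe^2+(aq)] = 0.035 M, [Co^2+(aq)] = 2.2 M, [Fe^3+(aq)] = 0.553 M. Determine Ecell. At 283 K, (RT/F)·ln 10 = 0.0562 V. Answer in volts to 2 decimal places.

+1.11 V

Fe³⁺/Fe²⁺ is reduced (cathode, E° = +0.76 V) and Co²⁺/Co is oxidized (anode).
E°cell = E°cat − E°an = +0.76 − (−0.29) = +1.05 V; n = 2.
For the overall reaction 2 Fe^3+(aq) + Co(s) → 2 Fe^2+(aq) + Co^2+(aq), Q = ([Fe^2+(aq)]^2·[Co^2+(aq)]) / [Fe^3+(aq)]^2 = 0.00881, giving log Q = −2.055.
Applying E = E° − (RT ln10/nF)·log Q gives +1.05 − (0.0562/2)(−2.055) = +1.11 V.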